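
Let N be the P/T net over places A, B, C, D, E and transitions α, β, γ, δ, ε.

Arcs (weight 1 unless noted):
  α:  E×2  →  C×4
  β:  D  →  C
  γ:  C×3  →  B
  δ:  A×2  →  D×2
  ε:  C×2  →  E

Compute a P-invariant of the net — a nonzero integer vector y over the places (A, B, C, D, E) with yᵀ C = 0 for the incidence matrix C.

Incidence matrix C (rows=places, cols=transitions):
        α    β    γ    δ    ε
    A   0    0    0   -2    0
    B   0    0    1    0    0
    C   4    1   -3    0   -2
    D   0   -1    0    2    0
    E  -2    0    0    0    1

Candidate y = [1, 3, 1, 1, 2]; check y·C column-wise:
  col α: 1·0 + 3·0 + 1·4 + 1·0 + 2·-2 = 0
  col β: 1·0 + 3·0 + 1·1 + 1·-1 + 2·0 = 0
  col γ: 1·0 + 3·1 + 1·-3 + 1·0 + 2·0 = 0
  col δ: 1·-2 + 3·0 + 1·0 + 1·2 + 2·0 = 0
  col ε: 1·0 + 3·0 + 1·-2 + 1·0 + 2·1 = 0

y = (A:1, B:3, C:1, D:1, E:2)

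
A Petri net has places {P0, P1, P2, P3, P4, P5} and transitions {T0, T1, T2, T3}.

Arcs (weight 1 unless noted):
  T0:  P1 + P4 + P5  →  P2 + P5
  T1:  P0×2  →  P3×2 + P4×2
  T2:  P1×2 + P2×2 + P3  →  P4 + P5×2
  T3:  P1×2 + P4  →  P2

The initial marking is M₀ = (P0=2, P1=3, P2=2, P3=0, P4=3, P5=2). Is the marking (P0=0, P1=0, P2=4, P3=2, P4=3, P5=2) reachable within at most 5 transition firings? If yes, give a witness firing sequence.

YES — reachable via ⟨T0, T1, T3⟩ (3 firings)

step 1: fire T0:  (P0=2, P1=3, P2=2, P3=0, P4=3, P5=2) → (P0=2, P1=2, P2=3, P3=0, P4=2, P5=2)
step 2: fire T1:  (P0=2, P1=2, P2=3, P3=0, P4=2, P5=2) → (P0=0, P1=2, P2=3, P3=2, P4=4, P5=2)
step 3: fire T3:  (P0=0, P1=2, P2=3, P3=2, P4=4, P5=2) → (P0=0, P1=0, P2=4, P3=2, P4=3, P5=2)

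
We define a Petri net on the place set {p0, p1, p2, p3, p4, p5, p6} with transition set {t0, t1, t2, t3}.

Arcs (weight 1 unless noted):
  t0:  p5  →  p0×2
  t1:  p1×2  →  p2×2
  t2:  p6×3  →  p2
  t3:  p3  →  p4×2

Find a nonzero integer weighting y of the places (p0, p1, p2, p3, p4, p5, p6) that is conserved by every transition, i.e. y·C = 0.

y = (p0:0, p1:0, p2:0, p3:2, p4:1, p5:0, p6:0)

Incidence matrix C (rows=places, cols=transitions):
       t0   t1   t2   t3
   p0   2    0    0    0
   p1   0   -2    0    0
   p2   0    2    1    0
   p3   0    0    0   -1
   p4   0    0    0    2
   p5  -1    0    0    0
   p6   0    0   -3    0

Candidate y = [0, 0, 0, 2, 1, 0, 0]; check y·C column-wise:
  col t0: 0·2 + 2·0 + 1·0 + 0·-1 = 0
  col t1: 0·-2 + 0·2 + 2·0 + 1·0 = 0
  col t2: 0·1 + 2·0 + 1·0 + 0·-3 = 0
  col t3: 2·-1 + 1·2 = 0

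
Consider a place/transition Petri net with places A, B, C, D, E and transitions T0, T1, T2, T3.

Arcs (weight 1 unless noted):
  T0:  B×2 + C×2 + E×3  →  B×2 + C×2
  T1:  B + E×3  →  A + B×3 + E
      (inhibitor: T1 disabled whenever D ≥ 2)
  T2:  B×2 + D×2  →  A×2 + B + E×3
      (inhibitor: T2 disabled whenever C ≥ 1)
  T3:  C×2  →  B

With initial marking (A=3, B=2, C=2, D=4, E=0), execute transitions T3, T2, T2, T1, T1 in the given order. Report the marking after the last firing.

(A=9, B=5, C=0, D=0, E=2)

step 1: fire T3:  (A=3, B=2, C=2, D=4, E=0) → (A=3, B=3, C=0, D=4, E=0)
step 2: fire T2:  (A=3, B=3, C=0, D=4, E=0) → (A=5, B=2, C=0, D=2, E=3)
step 3: fire T2:  (A=5, B=2, C=0, D=2, E=3) → (A=7, B=1, C=0, D=0, E=6)
step 4: fire T1:  (A=7, B=1, C=0, D=0, E=6) → (A=8, B=3, C=0, D=0, E=4)
step 5: fire T1:  (A=8, B=3, C=0, D=0, E=4) → (A=9, B=5, C=0, D=0, E=2)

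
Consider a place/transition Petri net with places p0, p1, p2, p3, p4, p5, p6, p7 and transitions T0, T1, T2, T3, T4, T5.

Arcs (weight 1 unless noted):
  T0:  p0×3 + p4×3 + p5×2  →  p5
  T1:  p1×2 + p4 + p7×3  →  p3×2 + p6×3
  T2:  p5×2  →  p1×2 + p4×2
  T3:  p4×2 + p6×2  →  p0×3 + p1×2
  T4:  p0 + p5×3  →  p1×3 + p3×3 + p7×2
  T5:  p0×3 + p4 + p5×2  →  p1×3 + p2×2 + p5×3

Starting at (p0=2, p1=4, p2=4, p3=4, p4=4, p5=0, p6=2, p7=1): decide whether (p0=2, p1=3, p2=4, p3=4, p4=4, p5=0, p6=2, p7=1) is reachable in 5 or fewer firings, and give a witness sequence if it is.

depth 0: 1 marking
depth 1: 2 markings reached so far
depth 2: 2 markings reached so far
(frontier empty at depth 2; search complete)
target is not among the 2 markings reachable within 5 steps

NO — not reachable within 5 firings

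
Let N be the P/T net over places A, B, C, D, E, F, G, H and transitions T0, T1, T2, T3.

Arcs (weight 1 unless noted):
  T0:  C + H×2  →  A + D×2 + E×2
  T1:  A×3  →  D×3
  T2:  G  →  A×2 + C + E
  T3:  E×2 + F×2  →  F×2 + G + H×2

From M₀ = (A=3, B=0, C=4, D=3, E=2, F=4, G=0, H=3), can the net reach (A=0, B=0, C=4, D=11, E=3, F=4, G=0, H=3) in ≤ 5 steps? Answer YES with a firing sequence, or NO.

YES — reachable via ⟨T0, T1, T3, T2, T1⟩ (5 firings)

step 1: fire T0:  (A=3, B=0, C=4, D=3, E=2, F=4, G=0, H=3) → (A=4, B=0, C=3, D=5, E=4, F=4, G=0, H=1)
step 2: fire T1:  (A=4, B=0, C=3, D=5, E=4, F=4, G=0, H=1) → (A=1, B=0, C=3, D=8, E=4, F=4, G=0, H=1)
step 3: fire T3:  (A=1, B=0, C=3, D=8, E=4, F=4, G=0, H=1) → (A=1, B=0, C=3, D=8, E=2, F=4, G=1, H=3)
step 4: fire T2:  (A=1, B=0, C=3, D=8, E=2, F=4, G=1, H=3) → (A=3, B=0, C=4, D=8, E=3, F=4, G=0, H=3)
step 5: fire T1:  (A=3, B=0, C=4, D=8, E=3, F=4, G=0, H=3) → (A=0, B=0, C=4, D=11, E=3, F=4, G=0, H=3)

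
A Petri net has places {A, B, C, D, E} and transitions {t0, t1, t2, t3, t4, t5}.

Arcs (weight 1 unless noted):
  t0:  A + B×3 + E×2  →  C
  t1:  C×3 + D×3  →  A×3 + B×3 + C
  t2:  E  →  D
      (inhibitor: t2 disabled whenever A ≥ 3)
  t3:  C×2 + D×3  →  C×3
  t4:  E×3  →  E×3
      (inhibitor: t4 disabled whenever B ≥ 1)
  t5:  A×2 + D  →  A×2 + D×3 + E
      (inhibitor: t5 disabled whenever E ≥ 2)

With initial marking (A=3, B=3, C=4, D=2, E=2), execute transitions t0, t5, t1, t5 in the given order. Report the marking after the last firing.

(A=5, B=3, C=3, D=3, E=2)

step 1: fire t0:  (A=3, B=3, C=4, D=2, E=2) → (A=2, B=0, C=5, D=2, E=0)
step 2: fire t5:  (A=2, B=0, C=5, D=2, E=0) → (A=2, B=0, C=5, D=4, E=1)
step 3: fire t1:  (A=2, B=0, C=5, D=4, E=1) → (A=5, B=3, C=3, D=1, E=1)
step 4: fire t5:  (A=5, B=3, C=3, D=1, E=1) → (A=5, B=3, C=3, D=3, E=2)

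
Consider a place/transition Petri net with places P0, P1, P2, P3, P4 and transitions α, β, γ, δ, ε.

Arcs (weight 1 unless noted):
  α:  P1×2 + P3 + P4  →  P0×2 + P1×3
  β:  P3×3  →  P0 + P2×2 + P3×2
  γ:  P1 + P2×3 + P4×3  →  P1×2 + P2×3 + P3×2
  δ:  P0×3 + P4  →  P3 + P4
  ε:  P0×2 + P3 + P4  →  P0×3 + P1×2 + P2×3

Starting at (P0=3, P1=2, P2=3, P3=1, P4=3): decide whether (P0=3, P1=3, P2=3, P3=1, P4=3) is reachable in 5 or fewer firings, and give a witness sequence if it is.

NO — not reachable within 5 firings

depth 0: 1 marking
depth 1: 5 markings reached so far
depth 2: 9 markings reached so far
depth 3: 12 markings reached so far
depth 4: 15 markings reached so far
depth 5: 17 markings reached so far
target is not among the 17 markings reachable within 5 steps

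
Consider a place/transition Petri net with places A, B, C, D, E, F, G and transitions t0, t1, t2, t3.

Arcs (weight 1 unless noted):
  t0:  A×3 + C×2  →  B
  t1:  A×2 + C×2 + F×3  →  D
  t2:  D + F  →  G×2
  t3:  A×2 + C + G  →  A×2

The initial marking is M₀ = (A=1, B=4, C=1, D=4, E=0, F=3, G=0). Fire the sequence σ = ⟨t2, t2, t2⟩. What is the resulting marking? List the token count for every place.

step 1: fire t2:  (A=1, B=4, C=1, D=4, E=0, F=3, G=0) → (A=1, B=4, C=1, D=3, E=0, F=2, G=2)
step 2: fire t2:  (A=1, B=4, C=1, D=3, E=0, F=2, G=2) → (A=1, B=4, C=1, D=2, E=0, F=1, G=4)
step 3: fire t2:  (A=1, B=4, C=1, D=2, E=0, F=1, G=4) → (A=1, B=4, C=1, D=1, E=0, F=0, G=6)

(A=1, B=4, C=1, D=1, E=0, F=0, G=6)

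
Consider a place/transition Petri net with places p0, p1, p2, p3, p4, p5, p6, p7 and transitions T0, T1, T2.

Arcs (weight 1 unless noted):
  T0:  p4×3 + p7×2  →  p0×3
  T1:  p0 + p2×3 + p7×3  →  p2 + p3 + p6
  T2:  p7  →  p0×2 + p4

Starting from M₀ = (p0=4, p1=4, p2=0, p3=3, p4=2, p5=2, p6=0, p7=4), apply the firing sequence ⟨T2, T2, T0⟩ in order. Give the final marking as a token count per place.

(p0=11, p1=4, p2=0, p3=3, p4=1, p5=2, p6=0, p7=0)

step 1: fire T2:  (p0=4, p1=4, p2=0, p3=3, p4=2, p5=2, p6=0, p7=4) → (p0=6, p1=4, p2=0, p3=3, p4=3, p5=2, p6=0, p7=3)
step 2: fire T2:  (p0=6, p1=4, p2=0, p3=3, p4=3, p5=2, p6=0, p7=3) → (p0=8, p1=4, p2=0, p3=3, p4=4, p5=2, p6=0, p7=2)
step 3: fire T0:  (p0=8, p1=4, p2=0, p3=3, p4=4, p5=2, p6=0, p7=2) → (p0=11, p1=4, p2=0, p3=3, p4=1, p5=2, p6=0, p7=0)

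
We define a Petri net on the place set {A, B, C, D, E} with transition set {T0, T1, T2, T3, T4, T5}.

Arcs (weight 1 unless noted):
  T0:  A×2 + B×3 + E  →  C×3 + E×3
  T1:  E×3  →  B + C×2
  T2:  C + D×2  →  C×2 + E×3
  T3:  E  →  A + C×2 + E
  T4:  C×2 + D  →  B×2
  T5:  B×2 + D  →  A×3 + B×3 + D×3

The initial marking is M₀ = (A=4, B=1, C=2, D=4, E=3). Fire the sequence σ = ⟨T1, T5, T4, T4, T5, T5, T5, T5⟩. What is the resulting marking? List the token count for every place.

(A=19, B=11, C=0, D=12, E=0)

step 1: fire T1:  (A=4, B=1, C=2, D=4, E=3) → (A=4, B=2, C=4, D=4, E=0)
step 2: fire T5:  (A=4, B=2, C=4, D=4, E=0) → (A=7, B=3, C=4, D=6, E=0)
step 3: fire T4:  (A=7, B=3, C=4, D=6, E=0) → (A=7, B=5, C=2, D=5, E=0)
step 4: fire T4:  (A=7, B=5, C=2, D=5, E=0) → (A=7, B=7, C=0, D=4, E=0)
step 5: fire T5:  (A=7, B=7, C=0, D=4, E=0) → (A=10, B=8, C=0, D=6, E=0)
step 6: fire T5:  (A=10, B=8, C=0, D=6, E=0) → (A=13, B=9, C=0, D=8, E=0)
step 7: fire T5:  (A=13, B=9, C=0, D=8, E=0) → (A=16, B=10, C=0, D=10, E=0)
step 8: fire T5:  (A=16, B=10, C=0, D=10, E=0) → (A=19, B=11, C=0, D=12, E=0)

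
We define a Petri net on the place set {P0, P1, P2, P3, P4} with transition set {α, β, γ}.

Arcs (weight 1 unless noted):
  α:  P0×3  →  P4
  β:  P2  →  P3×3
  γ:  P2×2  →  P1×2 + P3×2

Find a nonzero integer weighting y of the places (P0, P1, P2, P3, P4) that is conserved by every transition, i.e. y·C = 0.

Incidence matrix C (rows=places, cols=transitions):
        α    β    γ
   P0  -3    0    0
   P1   0    0    2
   P2   0   -1   -2
   P3   0    3    2
   P4   1    0    0

Candidate y = [0, 2, 3, 1, 0]; check y·C column-wise:
  col α: 0·-3 + 2·0 + 3·0 + 1·0 + 0·1 = 0
  col β: 2·0 + 3·-1 + 1·3 = 0
  col γ: 2·2 + 3·-2 + 1·2 = 0

y = (P0:0, P1:2, P2:3, P3:1, P4:0)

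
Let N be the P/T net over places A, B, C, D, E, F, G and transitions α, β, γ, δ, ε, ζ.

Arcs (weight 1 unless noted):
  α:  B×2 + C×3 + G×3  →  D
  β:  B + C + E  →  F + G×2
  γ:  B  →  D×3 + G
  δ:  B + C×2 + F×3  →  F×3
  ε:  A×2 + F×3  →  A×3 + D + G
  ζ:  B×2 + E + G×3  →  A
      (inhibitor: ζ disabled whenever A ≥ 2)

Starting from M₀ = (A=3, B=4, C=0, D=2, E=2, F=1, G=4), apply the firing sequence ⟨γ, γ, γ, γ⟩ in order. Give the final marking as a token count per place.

step 1: fire γ:  (A=3, B=4, C=0, D=2, E=2, F=1, G=4) → (A=3, B=3, C=0, D=5, E=2, F=1, G=5)
step 2: fire γ:  (A=3, B=3, C=0, D=5, E=2, F=1, G=5) → (A=3, B=2, C=0, D=8, E=2, F=1, G=6)
step 3: fire γ:  (A=3, B=2, C=0, D=8, E=2, F=1, G=6) → (A=3, B=1, C=0, D=11, E=2, F=1, G=7)
step 4: fire γ:  (A=3, B=1, C=0, D=11, E=2, F=1, G=7) → (A=3, B=0, C=0, D=14, E=2, F=1, G=8)

(A=3, B=0, C=0, D=14, E=2, F=1, G=8)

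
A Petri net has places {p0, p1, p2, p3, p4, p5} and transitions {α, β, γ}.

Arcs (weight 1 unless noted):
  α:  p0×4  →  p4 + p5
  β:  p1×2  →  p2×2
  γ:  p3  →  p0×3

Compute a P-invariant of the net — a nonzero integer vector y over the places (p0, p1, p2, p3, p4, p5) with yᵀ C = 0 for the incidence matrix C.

y = (p0:0, p1:1, p2:1, p3:0, p4:0, p5:0)

Incidence matrix C (rows=places, cols=transitions):
        α    β    γ
   p0  -4    0    3
   p1   0   -2    0
   p2   0    2    0
   p3   0    0   -1
   p4   1    0    0
   p5   1    0    0

Candidate y = [0, 1, 1, 0, 0, 0]; check y·C column-wise:
  col α: 0·-4 + 1·0 + 1·0 + 0·1 + 0·1 = 0
  col β: 1·-2 + 1·2 = 0
  col γ: 0·3 + 1·0 + 1·0 + 0·-1 = 0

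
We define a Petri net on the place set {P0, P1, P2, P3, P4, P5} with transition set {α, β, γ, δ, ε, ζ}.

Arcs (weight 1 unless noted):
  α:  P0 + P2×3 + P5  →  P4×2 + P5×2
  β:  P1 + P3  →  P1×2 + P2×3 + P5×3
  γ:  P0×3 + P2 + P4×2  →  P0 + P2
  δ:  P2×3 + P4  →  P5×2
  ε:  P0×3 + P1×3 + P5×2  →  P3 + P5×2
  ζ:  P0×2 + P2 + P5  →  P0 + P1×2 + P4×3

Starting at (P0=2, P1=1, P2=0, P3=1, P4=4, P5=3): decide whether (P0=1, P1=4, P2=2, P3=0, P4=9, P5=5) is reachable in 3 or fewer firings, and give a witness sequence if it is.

NO — not reachable within 3 firings

depth 0: 1 marking
depth 1: 2 markings reached so far
depth 2: 5 markings reached so far
depth 3: 5 markings reached so far
(frontier empty at depth 3; search complete)
target is not among the 5 markings reachable within 3 steps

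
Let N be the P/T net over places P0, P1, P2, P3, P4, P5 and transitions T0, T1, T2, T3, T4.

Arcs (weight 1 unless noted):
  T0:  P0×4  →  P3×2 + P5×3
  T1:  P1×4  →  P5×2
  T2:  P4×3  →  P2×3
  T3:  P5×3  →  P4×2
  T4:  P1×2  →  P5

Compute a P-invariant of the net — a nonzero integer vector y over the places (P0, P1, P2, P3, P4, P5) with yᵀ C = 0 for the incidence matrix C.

Incidence matrix C (rows=places, cols=transitions):
       T0   T1   T2   T3   T4
   P0  -4    0    0    0    0
   P1   0   -4    0    0   -2
   P2   0    0    3    0    0
   P3   2    0    0    0    0
   P4   0    0   -3    2    0
   P5   3    2    0   -3    1

Candidate y = [1, 0, 0, 2, 0, 0]; check y·C column-wise:
  col T0: 1·-4 + 2·2 + 0·3 = 0
  col T1: 1·0 + 0·-4 + 2·0 + 0·2 = 0
  col T2: 1·0 + 0·3 + 2·0 + 0·-3 = 0
  col T3: 1·0 + 2·0 + 0·2 + 0·-3 = 0
  col T4: 1·0 + 0·-2 + 2·0 + 0·1 = 0

y = (P0:1, P1:0, P2:0, P3:2, P4:0, P5:0)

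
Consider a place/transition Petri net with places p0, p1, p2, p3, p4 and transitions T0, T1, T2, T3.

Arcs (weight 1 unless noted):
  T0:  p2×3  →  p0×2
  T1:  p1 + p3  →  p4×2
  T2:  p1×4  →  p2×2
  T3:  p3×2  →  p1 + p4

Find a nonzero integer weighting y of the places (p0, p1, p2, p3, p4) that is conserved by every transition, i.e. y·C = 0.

Incidence matrix C (rows=places, cols=transitions):
       T0   T1   T2   T3
   p0   2    0    0    0
   p1   0   -1   -4    1
   p2  -3    0    2    0
   p3   0   -1    0   -2
   p4   0    2    0    1

Candidate y = [3, 1, 2, 1, 1]; check y·C column-wise:
  col T0: 3·2 + 1·0 + 2·-3 + 1·0 + 1·0 = 0
  col T1: 3·0 + 1·-1 + 2·0 + 1·-1 + 1·2 = 0
  col T2: 3·0 + 1·-4 + 2·2 + 1·0 + 1·0 = 0
  col T3: 3·0 + 1·1 + 2·0 + 1·-2 + 1·1 = 0

y = (p0:3, p1:1, p2:2, p3:1, p4:1)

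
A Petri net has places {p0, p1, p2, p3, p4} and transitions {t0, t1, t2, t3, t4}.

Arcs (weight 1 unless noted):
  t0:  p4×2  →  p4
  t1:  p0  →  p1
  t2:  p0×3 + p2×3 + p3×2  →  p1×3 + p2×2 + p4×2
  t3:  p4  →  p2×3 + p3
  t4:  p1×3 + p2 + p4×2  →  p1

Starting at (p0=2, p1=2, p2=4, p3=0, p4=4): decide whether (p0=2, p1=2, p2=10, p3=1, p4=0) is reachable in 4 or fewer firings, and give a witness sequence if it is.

NO — not reachable within 4 firings

depth 0: 1 marking
depth 1: 4 markings reached so far
depth 2: 11 markings reached so far
depth 3: 23 markings reached so far
depth 4: 39 markings reached so far
target is not among the 39 markings reachable within 4 steps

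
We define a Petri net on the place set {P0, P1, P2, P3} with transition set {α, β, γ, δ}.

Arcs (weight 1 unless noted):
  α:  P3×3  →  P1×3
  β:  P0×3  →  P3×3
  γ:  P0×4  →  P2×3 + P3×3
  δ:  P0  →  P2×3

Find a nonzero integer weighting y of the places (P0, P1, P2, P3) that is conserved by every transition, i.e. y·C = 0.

y = (P0:3, P1:3, P2:1, P3:3)

Incidence matrix C (rows=places, cols=transitions):
        α    β    γ    δ
   P0   0   -3   -4   -1
   P1   3    0    0    0
   P2   0    0    3    3
   P3  -3    3    3    0

Candidate y = [3, 3, 1, 3]; check y·C column-wise:
  col α: 3·0 + 3·3 + 1·0 + 3·-3 = 0
  col β: 3·-3 + 3·0 + 1·0 + 3·3 = 0
  col γ: 3·-4 + 3·0 + 1·3 + 3·3 = 0
  col δ: 3·-1 + 3·0 + 1·3 + 3·0 = 0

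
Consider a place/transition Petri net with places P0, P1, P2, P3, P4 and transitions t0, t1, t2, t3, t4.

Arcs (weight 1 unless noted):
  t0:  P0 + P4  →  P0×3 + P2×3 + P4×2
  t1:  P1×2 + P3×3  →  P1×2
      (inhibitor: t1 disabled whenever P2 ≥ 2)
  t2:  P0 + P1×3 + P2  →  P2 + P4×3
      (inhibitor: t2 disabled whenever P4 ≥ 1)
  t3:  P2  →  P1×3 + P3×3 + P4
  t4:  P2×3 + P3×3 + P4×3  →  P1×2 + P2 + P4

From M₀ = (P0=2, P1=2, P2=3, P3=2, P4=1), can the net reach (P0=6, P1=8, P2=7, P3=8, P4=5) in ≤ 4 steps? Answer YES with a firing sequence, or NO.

YES — reachable via ⟨t0, t0, t3, t3⟩ (4 firings)

step 1: fire t0:  (P0=2, P1=2, P2=3, P3=2, P4=1) → (P0=4, P1=2, P2=6, P3=2, P4=2)
step 2: fire t0:  (P0=4, P1=2, P2=6, P3=2, P4=2) → (P0=6, P1=2, P2=9, P3=2, P4=3)
step 3: fire t3:  (P0=6, P1=2, P2=9, P3=2, P4=3) → (P0=6, P1=5, P2=8, P3=5, P4=4)
step 4: fire t3:  (P0=6, P1=5, P2=8, P3=5, P4=4) → (P0=6, P1=8, P2=7, P3=8, P4=5)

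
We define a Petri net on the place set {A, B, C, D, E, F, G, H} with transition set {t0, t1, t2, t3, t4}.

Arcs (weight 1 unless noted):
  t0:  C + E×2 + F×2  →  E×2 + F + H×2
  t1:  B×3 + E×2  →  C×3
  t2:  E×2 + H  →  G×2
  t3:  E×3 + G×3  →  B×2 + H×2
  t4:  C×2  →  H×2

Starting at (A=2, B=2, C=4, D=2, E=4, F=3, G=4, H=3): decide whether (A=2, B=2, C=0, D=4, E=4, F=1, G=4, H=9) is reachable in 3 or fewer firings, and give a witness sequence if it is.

NO — not reachable within 3 firings

depth 0: 1 marking
depth 1: 5 markings reached so far
depth 2: 13 markings reached so far
depth 3: 22 markings reached so far
target is not among the 22 markings reachable within 3 steps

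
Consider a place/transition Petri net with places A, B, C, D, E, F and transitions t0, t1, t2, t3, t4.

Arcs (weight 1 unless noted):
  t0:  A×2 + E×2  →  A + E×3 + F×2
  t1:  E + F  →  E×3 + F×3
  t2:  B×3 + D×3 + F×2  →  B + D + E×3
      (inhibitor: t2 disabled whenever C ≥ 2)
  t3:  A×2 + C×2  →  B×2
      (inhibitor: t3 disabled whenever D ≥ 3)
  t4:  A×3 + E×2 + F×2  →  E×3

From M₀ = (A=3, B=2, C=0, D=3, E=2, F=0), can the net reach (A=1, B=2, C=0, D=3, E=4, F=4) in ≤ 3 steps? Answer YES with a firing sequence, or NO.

YES — reachable via ⟨t0, t0⟩ (2 firings)

step 1: fire t0:  (A=3, B=2, C=0, D=3, E=2, F=0) → (A=2, B=2, C=0, D=3, E=3, F=2)
step 2: fire t0:  (A=2, B=2, C=0, D=3, E=3, F=2) → (A=1, B=2, C=0, D=3, E=4, F=4)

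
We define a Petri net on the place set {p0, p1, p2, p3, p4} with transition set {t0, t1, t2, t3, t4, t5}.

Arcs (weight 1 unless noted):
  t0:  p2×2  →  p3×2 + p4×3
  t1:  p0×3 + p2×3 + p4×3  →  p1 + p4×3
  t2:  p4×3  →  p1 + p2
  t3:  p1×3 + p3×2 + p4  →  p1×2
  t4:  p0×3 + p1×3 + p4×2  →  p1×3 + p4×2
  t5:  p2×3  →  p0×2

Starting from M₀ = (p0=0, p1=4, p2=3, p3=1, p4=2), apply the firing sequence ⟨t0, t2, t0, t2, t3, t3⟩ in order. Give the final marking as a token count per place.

step 1: fire t0:  (p0=0, p1=4, p2=3, p3=1, p4=2) → (p0=0, p1=4, p2=1, p3=3, p4=5)
step 2: fire t2:  (p0=0, p1=4, p2=1, p3=3, p4=5) → (p0=0, p1=5, p2=2, p3=3, p4=2)
step 3: fire t0:  (p0=0, p1=5, p2=2, p3=3, p4=2) → (p0=0, p1=5, p2=0, p3=5, p4=5)
step 4: fire t2:  (p0=0, p1=5, p2=0, p3=5, p4=5) → (p0=0, p1=6, p2=1, p3=5, p4=2)
step 5: fire t3:  (p0=0, p1=6, p2=1, p3=5, p4=2) → (p0=0, p1=5, p2=1, p3=3, p4=1)
step 6: fire t3:  (p0=0, p1=5, p2=1, p3=3, p4=1) → (p0=0, p1=4, p2=1, p3=1, p4=0)

(p0=0, p1=4, p2=1, p3=1, p4=0)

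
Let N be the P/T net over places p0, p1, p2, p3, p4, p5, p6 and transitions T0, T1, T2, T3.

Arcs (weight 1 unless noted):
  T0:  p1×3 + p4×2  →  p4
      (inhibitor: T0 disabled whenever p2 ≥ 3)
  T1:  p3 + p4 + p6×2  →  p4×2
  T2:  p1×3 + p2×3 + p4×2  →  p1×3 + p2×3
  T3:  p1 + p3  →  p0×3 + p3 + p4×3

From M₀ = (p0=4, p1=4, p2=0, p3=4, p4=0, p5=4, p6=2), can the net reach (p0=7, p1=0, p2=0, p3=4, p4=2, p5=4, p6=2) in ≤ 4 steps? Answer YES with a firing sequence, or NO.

YES — reachable via ⟨T3, T0⟩ (2 firings)

step 1: fire T3:  (p0=4, p1=4, p2=0, p3=4, p4=0, p5=4, p6=2) → (p0=7, p1=3, p2=0, p3=4, p4=3, p5=4, p6=2)
step 2: fire T0:  (p0=7, p1=3, p2=0, p3=4, p4=3, p5=4, p6=2) → (p0=7, p1=0, p2=0, p3=4, p4=2, p5=4, p6=2)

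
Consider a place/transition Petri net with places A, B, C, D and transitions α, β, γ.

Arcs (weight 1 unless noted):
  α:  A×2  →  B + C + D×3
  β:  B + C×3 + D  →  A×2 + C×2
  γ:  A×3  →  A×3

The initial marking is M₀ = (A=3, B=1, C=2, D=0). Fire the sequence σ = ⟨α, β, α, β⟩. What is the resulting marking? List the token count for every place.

(A=3, B=1, C=2, D=4)

step 1: fire α:  (A=3, B=1, C=2, D=0) → (A=1, B=2, C=3, D=3)
step 2: fire β:  (A=1, B=2, C=3, D=3) → (A=3, B=1, C=2, D=2)
step 3: fire α:  (A=3, B=1, C=2, D=2) → (A=1, B=2, C=3, D=5)
step 4: fire β:  (A=1, B=2, C=3, D=5) → (A=3, B=1, C=2, D=4)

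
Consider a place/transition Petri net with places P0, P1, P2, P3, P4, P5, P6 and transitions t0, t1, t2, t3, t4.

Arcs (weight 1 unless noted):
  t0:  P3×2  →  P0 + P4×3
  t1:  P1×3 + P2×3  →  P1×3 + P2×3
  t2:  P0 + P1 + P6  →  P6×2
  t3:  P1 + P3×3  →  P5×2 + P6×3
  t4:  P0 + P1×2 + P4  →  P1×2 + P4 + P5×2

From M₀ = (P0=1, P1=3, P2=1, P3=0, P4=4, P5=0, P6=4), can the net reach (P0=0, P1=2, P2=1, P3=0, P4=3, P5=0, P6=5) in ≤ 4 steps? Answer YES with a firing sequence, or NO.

depth 0: 1 marking
depth 1: 3 markings reached so far
depth 2: 3 markings reached so far
(frontier empty at depth 2; search complete)
target is not among the 3 markings reachable within 4 steps

NO — not reachable within 4 firings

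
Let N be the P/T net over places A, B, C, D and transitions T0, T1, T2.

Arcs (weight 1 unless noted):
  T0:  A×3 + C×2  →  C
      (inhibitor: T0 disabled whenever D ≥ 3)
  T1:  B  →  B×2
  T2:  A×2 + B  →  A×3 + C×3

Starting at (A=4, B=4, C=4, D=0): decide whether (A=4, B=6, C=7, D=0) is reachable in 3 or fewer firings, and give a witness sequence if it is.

NO — not reachable within 3 firings

depth 0: 1 marking
depth 1: 4 markings reached so far
depth 2: 9 markings reached so far
depth 3: 16 markings reached so far
target is not among the 16 markings reachable within 3 steps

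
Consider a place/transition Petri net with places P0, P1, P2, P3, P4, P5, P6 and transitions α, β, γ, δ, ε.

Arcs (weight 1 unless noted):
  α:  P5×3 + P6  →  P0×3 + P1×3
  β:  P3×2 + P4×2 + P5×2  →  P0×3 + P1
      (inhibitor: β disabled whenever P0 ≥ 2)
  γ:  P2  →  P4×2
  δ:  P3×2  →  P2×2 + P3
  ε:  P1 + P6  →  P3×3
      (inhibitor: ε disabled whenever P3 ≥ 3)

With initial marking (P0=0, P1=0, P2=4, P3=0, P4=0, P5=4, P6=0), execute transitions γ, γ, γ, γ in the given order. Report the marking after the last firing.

(P0=0, P1=0, P2=0, P3=0, P4=8, P5=4, P6=0)

step 1: fire γ:  (P0=0, P1=0, P2=4, P3=0, P4=0, P5=4, P6=0) → (P0=0, P1=0, P2=3, P3=0, P4=2, P5=4, P6=0)
step 2: fire γ:  (P0=0, P1=0, P2=3, P3=0, P4=2, P5=4, P6=0) → (P0=0, P1=0, P2=2, P3=0, P4=4, P5=4, P6=0)
step 3: fire γ:  (P0=0, P1=0, P2=2, P3=0, P4=4, P5=4, P6=0) → (P0=0, P1=0, P2=1, P3=0, P4=6, P5=4, P6=0)
step 4: fire γ:  (P0=0, P1=0, P2=1, P3=0, P4=6, P5=4, P6=0) → (P0=0, P1=0, P2=0, P3=0, P4=8, P5=4, P6=0)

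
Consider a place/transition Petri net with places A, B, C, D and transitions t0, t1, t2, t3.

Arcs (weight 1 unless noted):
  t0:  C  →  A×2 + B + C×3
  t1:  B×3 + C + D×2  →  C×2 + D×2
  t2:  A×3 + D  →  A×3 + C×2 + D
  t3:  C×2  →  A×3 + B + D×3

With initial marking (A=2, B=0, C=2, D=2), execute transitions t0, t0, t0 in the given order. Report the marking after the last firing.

step 1: fire t0:  (A=2, B=0, C=2, D=2) → (A=4, B=1, C=4, D=2)
step 2: fire t0:  (A=4, B=1, C=4, D=2) → (A=6, B=2, C=6, D=2)
step 3: fire t0:  (A=6, B=2, C=6, D=2) → (A=8, B=3, C=8, D=2)

(A=8, B=3, C=8, D=2)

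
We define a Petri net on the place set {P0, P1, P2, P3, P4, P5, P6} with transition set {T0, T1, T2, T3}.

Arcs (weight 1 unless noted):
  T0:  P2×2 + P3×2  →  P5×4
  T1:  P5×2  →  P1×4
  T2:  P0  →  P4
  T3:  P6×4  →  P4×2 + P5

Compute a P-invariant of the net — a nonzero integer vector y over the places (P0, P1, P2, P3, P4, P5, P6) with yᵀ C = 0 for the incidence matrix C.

Incidence matrix C (rows=places, cols=transitions):
       T0   T1   T2   T3
   P0   0    0   -1    0
   P1   0    4    0    0
   P2  -2    0    0    0
   P3  -2    0    0    0
   P4   0    0    1    2
   P5   4   -2    0    1
   P6   0    0    0   -4

Candidate y = [0, 0, 1, -1, 0, 0, 0]; check y·C column-wise:
  col T0: 1·-2 + -1·-2 + 0·4 = 0
  col T1: 0·4 + 1·0 + -1·0 + 0·-2 = 0
  col T2: 0·-1 + 1·0 + -1·0 + 0·1 = 0
  col T3: 1·0 + -1·0 + 0·2 + 0·1 + 0·-4 = 0

y = (P0:0, P1:0, P2:1, P3:-1, P4:0, P5:0, P6:0)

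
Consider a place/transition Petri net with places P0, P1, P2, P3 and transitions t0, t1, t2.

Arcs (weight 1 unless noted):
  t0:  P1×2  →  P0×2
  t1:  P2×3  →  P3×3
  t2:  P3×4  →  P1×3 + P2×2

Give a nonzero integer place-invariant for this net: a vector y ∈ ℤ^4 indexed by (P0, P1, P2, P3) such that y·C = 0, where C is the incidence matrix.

y = (P0:2, P1:2, P2:3, P3:3)

Incidence matrix C (rows=places, cols=transitions):
       t0   t1   t2
   P0   2    0    0
   P1  -2    0    3
   P2   0   -3    2
   P3   0    3   -4

Candidate y = [2, 2, 3, 3]; check y·C column-wise:
  col t0: 2·2 + 2·-2 + 3·0 + 3·0 = 0
  col t1: 2·0 + 2·0 + 3·-3 + 3·3 = 0
  col t2: 2·0 + 2·3 + 3·2 + 3·-4 = 0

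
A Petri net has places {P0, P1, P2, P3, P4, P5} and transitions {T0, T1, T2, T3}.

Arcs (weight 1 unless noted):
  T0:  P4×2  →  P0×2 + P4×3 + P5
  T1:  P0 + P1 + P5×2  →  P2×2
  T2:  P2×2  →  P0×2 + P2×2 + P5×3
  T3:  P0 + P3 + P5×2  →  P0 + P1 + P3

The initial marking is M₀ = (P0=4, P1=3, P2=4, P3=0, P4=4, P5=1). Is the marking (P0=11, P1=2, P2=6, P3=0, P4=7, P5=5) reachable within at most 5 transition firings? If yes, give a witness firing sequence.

YES — reachable via ⟨T0, T0, T0, T1, T2⟩ (5 firings)

step 1: fire T0:  (P0=4, P1=3, P2=4, P3=0, P4=4, P5=1) → (P0=6, P1=3, P2=4, P3=0, P4=5, P5=2)
step 2: fire T0:  (P0=6, P1=3, P2=4, P3=0, P4=5, P5=2) → (P0=8, P1=3, P2=4, P3=0, P4=6, P5=3)
step 3: fire T0:  (P0=8, P1=3, P2=4, P3=0, P4=6, P5=3) → (P0=10, P1=3, P2=4, P3=0, P4=7, P5=4)
step 4: fire T1:  (P0=10, P1=3, P2=4, P3=0, P4=7, P5=4) → (P0=9, P1=2, P2=6, P3=0, P4=7, P5=2)
step 5: fire T2:  (P0=9, P1=2, P2=6, P3=0, P4=7, P5=2) → (P0=11, P1=2, P2=6, P3=0, P4=7, P5=5)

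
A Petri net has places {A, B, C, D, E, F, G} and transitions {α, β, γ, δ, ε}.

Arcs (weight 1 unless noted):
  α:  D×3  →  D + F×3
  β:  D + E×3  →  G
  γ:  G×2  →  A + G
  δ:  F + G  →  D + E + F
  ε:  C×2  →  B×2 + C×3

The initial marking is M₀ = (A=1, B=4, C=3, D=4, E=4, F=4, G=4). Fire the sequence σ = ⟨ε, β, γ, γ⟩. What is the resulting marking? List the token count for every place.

(A=3, B=6, C=4, D=3, E=1, F=4, G=3)

step 1: fire ε:  (A=1, B=4, C=3, D=4, E=4, F=4, G=4) → (A=1, B=6, C=4, D=4, E=4, F=4, G=4)
step 2: fire β:  (A=1, B=6, C=4, D=4, E=4, F=4, G=4) → (A=1, B=6, C=4, D=3, E=1, F=4, G=5)
step 3: fire γ:  (A=1, B=6, C=4, D=3, E=1, F=4, G=5) → (A=2, B=6, C=4, D=3, E=1, F=4, G=4)
step 4: fire γ:  (A=2, B=6, C=4, D=3, E=1, F=4, G=4) → (A=3, B=6, C=4, D=3, E=1, F=4, G=3)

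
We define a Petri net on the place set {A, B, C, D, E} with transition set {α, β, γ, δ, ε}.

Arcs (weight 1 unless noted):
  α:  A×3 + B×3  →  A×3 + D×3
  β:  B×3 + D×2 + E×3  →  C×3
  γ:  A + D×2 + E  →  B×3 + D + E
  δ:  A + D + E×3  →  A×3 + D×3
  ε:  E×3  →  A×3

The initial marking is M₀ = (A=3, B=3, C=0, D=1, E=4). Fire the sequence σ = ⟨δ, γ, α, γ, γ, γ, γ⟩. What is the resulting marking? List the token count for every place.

(A=0, B=15, C=0, D=1, E=1)

step 1: fire δ:  (A=3, B=3, C=0, D=1, E=4) → (A=5, B=3, C=0, D=3, E=1)
step 2: fire γ:  (A=5, B=3, C=0, D=3, E=1) → (A=4, B=6, C=0, D=2, E=1)
step 3: fire α:  (A=4, B=6, C=0, D=2, E=1) → (A=4, B=3, C=0, D=5, E=1)
step 4: fire γ:  (A=4, B=3, C=0, D=5, E=1) → (A=3, B=6, C=0, D=4, E=1)
step 5: fire γ:  (A=3, B=6, C=0, D=4, E=1) → (A=2, B=9, C=0, D=3, E=1)
step 6: fire γ:  (A=2, B=9, C=0, D=3, E=1) → (A=1, B=12, C=0, D=2, E=1)
step 7: fire γ:  (A=1, B=12, C=0, D=2, E=1) → (A=0, B=15, C=0, D=1, E=1)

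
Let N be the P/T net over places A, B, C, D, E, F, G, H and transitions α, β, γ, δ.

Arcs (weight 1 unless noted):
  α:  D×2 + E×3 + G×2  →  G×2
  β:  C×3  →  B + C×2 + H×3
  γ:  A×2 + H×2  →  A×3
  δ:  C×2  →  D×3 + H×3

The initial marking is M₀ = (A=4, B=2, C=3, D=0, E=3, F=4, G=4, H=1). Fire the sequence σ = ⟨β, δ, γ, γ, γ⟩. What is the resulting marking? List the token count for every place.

(A=7, B=3, C=0, D=3, E=3, F=4, G=4, H=1)

step 1: fire β:  (A=4, B=2, C=3, D=0, E=3, F=4, G=4, H=1) → (A=4, B=3, C=2, D=0, E=3, F=4, G=4, H=4)
step 2: fire δ:  (A=4, B=3, C=2, D=0, E=3, F=4, G=4, H=4) → (A=4, B=3, C=0, D=3, E=3, F=4, G=4, H=7)
step 3: fire γ:  (A=4, B=3, C=0, D=3, E=3, F=4, G=4, H=7) → (A=5, B=3, C=0, D=3, E=3, F=4, G=4, H=5)
step 4: fire γ:  (A=5, B=3, C=0, D=3, E=3, F=4, G=4, H=5) → (A=6, B=3, C=0, D=3, E=3, F=4, G=4, H=3)
step 5: fire γ:  (A=6, B=3, C=0, D=3, E=3, F=4, G=4, H=3) → (A=7, B=3, C=0, D=3, E=3, F=4, G=4, H=1)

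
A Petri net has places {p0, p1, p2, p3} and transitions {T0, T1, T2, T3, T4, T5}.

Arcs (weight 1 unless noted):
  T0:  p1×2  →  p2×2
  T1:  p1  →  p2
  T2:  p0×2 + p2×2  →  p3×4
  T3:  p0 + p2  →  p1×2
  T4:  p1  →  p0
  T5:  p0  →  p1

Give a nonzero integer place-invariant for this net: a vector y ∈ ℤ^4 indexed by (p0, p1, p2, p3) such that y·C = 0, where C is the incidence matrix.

Incidence matrix C (rows=places, cols=transitions):
       T0   T1   T2   T3   T4   T5
   p0   0    0   -2   -1    1   -1
   p1  -2   -1    0    2   -1    1
   p2   2    1   -2   -1    0    0
   p3   0    0    4    0    0    0

Candidate y = [1, 1, 1, 1]; check y·C column-wise:
  col T0: 1·0 + 1·-2 + 1·2 + 1·0 = 0
  col T1: 1·0 + 1·-1 + 1·1 + 1·0 = 0
  col T2: 1·-2 + 1·0 + 1·-2 + 1·4 = 0
  col T3: 1·-1 + 1·2 + 1·-1 + 1·0 = 0
  col T4: 1·1 + 1·-1 + 1·0 + 1·0 = 0
  col T5: 1·-1 + 1·1 + 1·0 + 1·0 = 0

y = (p0:1, p1:1, p2:1, p3:1)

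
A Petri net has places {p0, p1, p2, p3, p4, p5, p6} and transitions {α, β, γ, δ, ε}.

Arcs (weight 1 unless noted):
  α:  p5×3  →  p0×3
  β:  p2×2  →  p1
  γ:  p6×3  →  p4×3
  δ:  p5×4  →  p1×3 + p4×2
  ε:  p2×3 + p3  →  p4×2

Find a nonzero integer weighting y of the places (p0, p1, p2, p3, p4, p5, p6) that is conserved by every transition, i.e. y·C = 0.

y = (p0:3, p1:4, p2:2, p3:-6, p4:0, p5:3, p6:0)

Incidence matrix C (rows=places, cols=transitions):
        α    β    γ    δ    ε
   p0   3    0    0    0    0
   p1   0    1    0    3    0
   p2   0   -2    0    0   -3
   p3   0    0    0    0   -1
   p4   0    0    3    2    2
   p5  -3    0    0   -4    0
   p6   0    0   -3    0    0

Candidate y = [3, 4, 2, -6, 0, 3, 0]; check y·C column-wise:
  col α: 3·3 + 4·0 + 2·0 + -6·0 + 3·-3 = 0
  col β: 3·0 + 4·1 + 2·-2 + -6·0 + 3·0 = 0
  col γ: 3·0 + 4·0 + 2·0 + -6·0 + 0·3 + 3·0 + 0·-3 = 0
  col δ: 3·0 + 4·3 + 2·0 + -6·0 + 0·2 + 3·-4 = 0
  col ε: 3·0 + 4·0 + 2·-3 + -6·-1 + 0·2 + 3·0 = 0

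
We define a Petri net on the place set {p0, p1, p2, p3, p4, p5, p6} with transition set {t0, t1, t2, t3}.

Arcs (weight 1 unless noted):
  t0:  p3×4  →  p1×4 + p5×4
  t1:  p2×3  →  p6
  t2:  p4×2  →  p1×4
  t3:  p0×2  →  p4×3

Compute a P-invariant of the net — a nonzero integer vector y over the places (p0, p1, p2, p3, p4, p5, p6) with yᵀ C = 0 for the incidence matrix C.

y = (p0:3, p1:1, p2:0, p3:1, p4:2, p5:0, p6:0)

Incidence matrix C (rows=places, cols=transitions):
       t0   t1   t2   t3
   p0   0    0    0   -2
   p1   4    0    4    0
   p2   0   -3    0    0
   p3  -4    0    0    0
   p4   0    0   -2    3
   p5   4    0    0    0
   p6   0    1    0    0

Candidate y = [3, 1, 0, 1, 2, 0, 0]; check y·C column-wise:
  col t0: 3·0 + 1·4 + 1·-4 + 2·0 + 0·4 = 0
  col t1: 3·0 + 1·0 + 0·-3 + 1·0 + 2·0 + 0·1 = 0
  col t2: 3·0 + 1·4 + 1·0 + 2·-2 = 0
  col t3: 3·-2 + 1·0 + 1·0 + 2·3 = 0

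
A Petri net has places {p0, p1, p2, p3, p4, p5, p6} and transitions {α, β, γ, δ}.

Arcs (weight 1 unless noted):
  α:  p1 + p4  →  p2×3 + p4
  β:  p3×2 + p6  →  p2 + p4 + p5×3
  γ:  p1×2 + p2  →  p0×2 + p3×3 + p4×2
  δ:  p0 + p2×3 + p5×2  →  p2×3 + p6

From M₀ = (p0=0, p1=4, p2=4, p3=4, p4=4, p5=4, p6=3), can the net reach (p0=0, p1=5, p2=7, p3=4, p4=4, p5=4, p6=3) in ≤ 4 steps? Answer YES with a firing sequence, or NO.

depth 0: 1 marking
depth 1: 4 markings reached so far
depth 2: 11 markings reached so far
depth 3: 22 markings reached so far
depth 4: 36 markings reached so far
target is not among the 36 markings reachable within 4 steps

NO — not reachable within 4 firings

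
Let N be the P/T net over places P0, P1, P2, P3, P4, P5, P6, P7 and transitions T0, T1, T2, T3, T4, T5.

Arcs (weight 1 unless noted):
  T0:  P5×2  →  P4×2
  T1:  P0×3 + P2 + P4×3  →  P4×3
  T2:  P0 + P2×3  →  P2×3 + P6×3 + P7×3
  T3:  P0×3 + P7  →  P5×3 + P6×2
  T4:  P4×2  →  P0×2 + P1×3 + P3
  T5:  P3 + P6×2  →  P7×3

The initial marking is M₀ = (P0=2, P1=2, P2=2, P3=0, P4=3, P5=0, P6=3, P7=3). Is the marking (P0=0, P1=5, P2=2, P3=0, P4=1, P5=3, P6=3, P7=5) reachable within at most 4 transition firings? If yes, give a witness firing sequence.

depth 0: 1 marking
depth 1: 2 markings reached so far
depth 2: 4 markings reached so far
depth 3: 6 markings reached so far
depth 4: 8 markings reached so far
target is not among the 8 markings reachable within 4 steps

NO — not reachable within 4 firings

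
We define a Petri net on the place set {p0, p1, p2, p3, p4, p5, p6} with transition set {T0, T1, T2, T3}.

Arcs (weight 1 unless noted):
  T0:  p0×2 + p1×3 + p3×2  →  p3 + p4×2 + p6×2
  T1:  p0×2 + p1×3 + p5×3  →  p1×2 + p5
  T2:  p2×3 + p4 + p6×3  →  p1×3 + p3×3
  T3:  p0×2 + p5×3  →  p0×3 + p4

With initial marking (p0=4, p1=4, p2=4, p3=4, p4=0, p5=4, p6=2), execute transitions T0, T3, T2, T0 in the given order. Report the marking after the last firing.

step 1: fire T0:  (p0=4, p1=4, p2=4, p3=4, p4=0, p5=4, p6=2) → (p0=2, p1=1, p2=4, p3=3, p4=2, p5=4, p6=4)
step 2: fire T3:  (p0=2, p1=1, p2=4, p3=3, p4=2, p5=4, p6=4) → (p0=3, p1=1, p2=4, p3=3, p4=3, p5=1, p6=4)
step 3: fire T2:  (p0=3, p1=1, p2=4, p3=3, p4=3, p5=1, p6=4) → (p0=3, p1=4, p2=1, p3=6, p4=2, p5=1, p6=1)
step 4: fire T0:  (p0=3, p1=4, p2=1, p3=6, p4=2, p5=1, p6=1) → (p0=1, p1=1, p2=1, p3=5, p4=4, p5=1, p6=3)

(p0=1, p1=1, p2=1, p3=5, p4=4, p5=1, p6=3)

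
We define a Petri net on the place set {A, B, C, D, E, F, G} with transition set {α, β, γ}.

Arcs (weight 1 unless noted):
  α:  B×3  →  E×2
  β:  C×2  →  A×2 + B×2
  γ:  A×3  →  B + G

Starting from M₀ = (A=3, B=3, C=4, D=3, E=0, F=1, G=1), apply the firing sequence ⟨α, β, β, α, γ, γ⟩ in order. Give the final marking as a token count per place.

step 1: fire α:  (A=3, B=3, C=4, D=3, E=0, F=1, G=1) → (A=3, B=0, C=4, D=3, E=2, F=1, G=1)
step 2: fire β:  (A=3, B=0, C=4, D=3, E=2, F=1, G=1) → (A=5, B=2, C=2, D=3, E=2, F=1, G=1)
step 3: fire β:  (A=5, B=2, C=2, D=3, E=2, F=1, G=1) → (A=7, B=4, C=0, D=3, E=2, F=1, G=1)
step 4: fire α:  (A=7, B=4, C=0, D=3, E=2, F=1, G=1) → (A=7, B=1, C=0, D=3, E=4, F=1, G=1)
step 5: fire γ:  (A=7, B=1, C=0, D=3, E=4, F=1, G=1) → (A=4, B=2, C=0, D=3, E=4, F=1, G=2)
step 6: fire γ:  (A=4, B=2, C=0, D=3, E=4, F=1, G=2) → (A=1, B=3, C=0, D=3, E=4, F=1, G=3)

(A=1, B=3, C=0, D=3, E=4, F=1, G=3)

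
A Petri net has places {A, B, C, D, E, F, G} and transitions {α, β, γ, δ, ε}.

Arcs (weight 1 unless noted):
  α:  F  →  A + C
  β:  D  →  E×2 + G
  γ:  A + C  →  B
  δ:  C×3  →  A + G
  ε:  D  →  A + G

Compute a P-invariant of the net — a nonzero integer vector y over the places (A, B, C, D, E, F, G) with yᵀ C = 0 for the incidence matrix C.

Incidence matrix C (rows=places, cols=transitions):
        α    β    γ    δ    ε
    A   1    0   -1    1    1
    B   0    0    1    0    0
    C   1    0   -1   -3    0
    D   0   -1    0    0   -1
    E   0    2    0    0    0
    F  -1    0    0    0    0
    G   0    1    0    1    1

Candidate y = [6, 8, 2, 6, 3, 8, 0]; check y·C column-wise:
  col α: 6·1 + 8·0 + 2·1 + 6·0 + 3·0 + 8·-1 = 0
  col β: 6·0 + 8·0 + 2·0 + 6·-1 + 3·2 + 8·0 + 0·1 = 0
  col γ: 6·-1 + 8·1 + 2·-1 + 6·0 + 3·0 + 8·0 = 0
  col δ: 6·1 + 8·0 + 2·-3 + 6·0 + 3·0 + 8·0 + 0·1 = 0
  col ε: 6·1 + 8·0 + 2·0 + 6·-1 + 3·0 + 8·0 + 0·1 = 0

y = (A:6, B:8, C:2, D:6, E:3, F:8, G:0)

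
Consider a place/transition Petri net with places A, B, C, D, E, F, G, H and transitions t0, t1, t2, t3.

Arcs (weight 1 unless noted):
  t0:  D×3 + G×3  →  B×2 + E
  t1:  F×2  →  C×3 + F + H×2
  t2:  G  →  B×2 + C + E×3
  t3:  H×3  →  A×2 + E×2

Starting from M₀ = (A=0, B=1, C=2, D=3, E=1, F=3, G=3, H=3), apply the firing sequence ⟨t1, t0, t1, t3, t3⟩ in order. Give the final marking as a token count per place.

(A=4, B=3, C=8, D=0, E=6, F=1, G=0, H=1)

step 1: fire t1:  (A=0, B=1, C=2, D=3, E=1, F=3, G=3, H=3) → (A=0, B=1, C=5, D=3, E=1, F=2, G=3, H=5)
step 2: fire t0:  (A=0, B=1, C=5, D=3, E=1, F=2, G=3, H=5) → (A=0, B=3, C=5, D=0, E=2, F=2, G=0, H=5)
step 3: fire t1:  (A=0, B=3, C=5, D=0, E=2, F=2, G=0, H=5) → (A=0, B=3, C=8, D=0, E=2, F=1, G=0, H=7)
step 4: fire t3:  (A=0, B=3, C=8, D=0, E=2, F=1, G=0, H=7) → (A=2, B=3, C=8, D=0, E=4, F=1, G=0, H=4)
step 5: fire t3:  (A=2, B=3, C=8, D=0, E=4, F=1, G=0, H=4) → (A=4, B=3, C=8, D=0, E=6, F=1, G=0, H=1)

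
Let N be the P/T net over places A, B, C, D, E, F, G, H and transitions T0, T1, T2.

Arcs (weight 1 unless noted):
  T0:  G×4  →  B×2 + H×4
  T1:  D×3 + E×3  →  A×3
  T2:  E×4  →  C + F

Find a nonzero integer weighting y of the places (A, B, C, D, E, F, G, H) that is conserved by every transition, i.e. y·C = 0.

y = (A:1, B:0, C:0, D:1, E:0, F:0, G:0, H:0)

Incidence matrix C (rows=places, cols=transitions):
       T0   T1   T2
    A   0    3    0
    B   2    0    0
    C   0    0    1
    D   0   -3    0
    E   0   -3   -4
    F   0    0    1
    G  -4    0    0
    H   4    0    0

Candidate y = [1, 0, 0, 1, 0, 0, 0, 0]; check y·C column-wise:
  col T0: 1·0 + 0·2 + 1·0 + 0·-4 + 0·4 = 0
  col T1: 1·3 + 1·-3 + 0·-3 = 0
  col T2: 1·0 + 0·1 + 1·0 + 0·-4 + 0·1 = 0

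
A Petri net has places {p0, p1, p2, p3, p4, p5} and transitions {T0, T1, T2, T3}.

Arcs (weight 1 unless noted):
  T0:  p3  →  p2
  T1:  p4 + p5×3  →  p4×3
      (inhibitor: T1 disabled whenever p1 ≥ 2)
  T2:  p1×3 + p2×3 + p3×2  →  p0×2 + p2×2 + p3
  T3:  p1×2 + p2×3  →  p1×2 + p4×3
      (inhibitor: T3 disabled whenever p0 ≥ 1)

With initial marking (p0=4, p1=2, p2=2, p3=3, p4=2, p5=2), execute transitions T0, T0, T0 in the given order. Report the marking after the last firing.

step 1: fire T0:  (p0=4, p1=2, p2=2, p3=3, p4=2, p5=2) → (p0=4, p1=2, p2=3, p3=2, p4=2, p5=2)
step 2: fire T0:  (p0=4, p1=2, p2=3, p3=2, p4=2, p5=2) → (p0=4, p1=2, p2=4, p3=1, p4=2, p5=2)
step 3: fire T0:  (p0=4, p1=2, p2=4, p3=1, p4=2, p5=2) → (p0=4, p1=2, p2=5, p3=0, p4=2, p5=2)

(p0=4, p1=2, p2=5, p3=0, p4=2, p5=2)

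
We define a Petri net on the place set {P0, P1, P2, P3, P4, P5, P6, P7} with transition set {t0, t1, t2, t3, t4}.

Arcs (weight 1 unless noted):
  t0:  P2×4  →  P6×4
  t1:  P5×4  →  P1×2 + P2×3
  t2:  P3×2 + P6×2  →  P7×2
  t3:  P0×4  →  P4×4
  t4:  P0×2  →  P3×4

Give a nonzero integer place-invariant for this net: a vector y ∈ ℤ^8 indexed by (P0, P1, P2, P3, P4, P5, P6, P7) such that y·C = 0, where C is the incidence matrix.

y = (P0:0, P1:2, P2:0, P3:0, P4:0, P5:1, P6:0, P7:0)

Incidence matrix C (rows=places, cols=transitions):
       t0   t1   t2   t3   t4
   P0   0    0    0   -4   -2
   P1   0    2    0    0    0
   P2  -4    3    0    0    0
   P3   0    0   -2    0    4
   P4   0    0    0    4    0
   P5   0   -4    0    0    0
   P6   4    0   -2    0    0
   P7   0    0    2    0    0

Candidate y = [0, 2, 0, 0, 0, 1, 0, 0]; check y·C column-wise:
  col t0: 2·0 + 0·-4 + 1·0 + 0·4 = 0
  col t1: 2·2 + 0·3 + 1·-4 = 0
  col t2: 2·0 + 0·-2 + 1·0 + 0·-2 + 0·2 = 0
  col t3: 0·-4 + 2·0 + 0·4 + 1·0 = 0
  col t4: 0·-2 + 2·0 + 0·4 + 1·0 = 0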